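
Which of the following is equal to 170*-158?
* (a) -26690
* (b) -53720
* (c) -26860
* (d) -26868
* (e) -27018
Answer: c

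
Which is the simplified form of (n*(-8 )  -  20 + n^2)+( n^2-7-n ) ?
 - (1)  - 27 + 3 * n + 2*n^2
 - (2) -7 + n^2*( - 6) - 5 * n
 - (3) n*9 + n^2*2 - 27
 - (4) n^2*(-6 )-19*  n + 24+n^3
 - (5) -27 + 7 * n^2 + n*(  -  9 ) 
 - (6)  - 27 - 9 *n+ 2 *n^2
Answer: 6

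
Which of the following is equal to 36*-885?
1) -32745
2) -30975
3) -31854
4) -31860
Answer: 4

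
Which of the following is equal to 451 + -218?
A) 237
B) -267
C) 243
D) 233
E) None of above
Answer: D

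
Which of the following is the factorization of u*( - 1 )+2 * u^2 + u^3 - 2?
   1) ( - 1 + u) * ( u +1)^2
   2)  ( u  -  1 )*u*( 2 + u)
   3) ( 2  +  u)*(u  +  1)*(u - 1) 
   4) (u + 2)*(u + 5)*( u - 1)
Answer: 3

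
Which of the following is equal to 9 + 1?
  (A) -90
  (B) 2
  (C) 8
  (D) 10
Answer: D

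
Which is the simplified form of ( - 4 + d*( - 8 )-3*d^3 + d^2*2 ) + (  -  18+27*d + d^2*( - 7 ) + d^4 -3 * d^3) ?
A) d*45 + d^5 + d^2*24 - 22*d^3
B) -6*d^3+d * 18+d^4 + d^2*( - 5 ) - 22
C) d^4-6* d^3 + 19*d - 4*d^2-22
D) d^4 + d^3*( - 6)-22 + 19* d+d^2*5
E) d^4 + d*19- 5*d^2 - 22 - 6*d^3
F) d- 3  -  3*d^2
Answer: E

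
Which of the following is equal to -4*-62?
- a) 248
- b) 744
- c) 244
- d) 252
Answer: a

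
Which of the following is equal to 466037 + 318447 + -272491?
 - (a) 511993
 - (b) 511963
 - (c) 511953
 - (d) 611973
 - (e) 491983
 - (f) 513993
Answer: a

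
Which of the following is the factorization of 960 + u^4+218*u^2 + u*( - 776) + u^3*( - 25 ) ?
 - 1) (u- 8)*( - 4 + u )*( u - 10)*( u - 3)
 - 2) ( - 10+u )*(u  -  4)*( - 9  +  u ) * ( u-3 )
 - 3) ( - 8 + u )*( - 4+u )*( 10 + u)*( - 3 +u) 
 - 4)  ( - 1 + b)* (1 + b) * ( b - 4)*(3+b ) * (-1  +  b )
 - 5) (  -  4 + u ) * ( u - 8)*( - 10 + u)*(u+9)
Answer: 1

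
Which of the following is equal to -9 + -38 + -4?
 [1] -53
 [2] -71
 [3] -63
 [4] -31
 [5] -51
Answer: 5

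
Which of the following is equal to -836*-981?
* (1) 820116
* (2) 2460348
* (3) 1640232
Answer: 1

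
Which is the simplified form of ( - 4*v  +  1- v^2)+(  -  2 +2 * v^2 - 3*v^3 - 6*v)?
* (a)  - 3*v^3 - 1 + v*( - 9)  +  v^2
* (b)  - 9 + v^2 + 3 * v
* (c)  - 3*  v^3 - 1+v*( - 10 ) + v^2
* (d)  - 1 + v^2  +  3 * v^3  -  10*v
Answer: c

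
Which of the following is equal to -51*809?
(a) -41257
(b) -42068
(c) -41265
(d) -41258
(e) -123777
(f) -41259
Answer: f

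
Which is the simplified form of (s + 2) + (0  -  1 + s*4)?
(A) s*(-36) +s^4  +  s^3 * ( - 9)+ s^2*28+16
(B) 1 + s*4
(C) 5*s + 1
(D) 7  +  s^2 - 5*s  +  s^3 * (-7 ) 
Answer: C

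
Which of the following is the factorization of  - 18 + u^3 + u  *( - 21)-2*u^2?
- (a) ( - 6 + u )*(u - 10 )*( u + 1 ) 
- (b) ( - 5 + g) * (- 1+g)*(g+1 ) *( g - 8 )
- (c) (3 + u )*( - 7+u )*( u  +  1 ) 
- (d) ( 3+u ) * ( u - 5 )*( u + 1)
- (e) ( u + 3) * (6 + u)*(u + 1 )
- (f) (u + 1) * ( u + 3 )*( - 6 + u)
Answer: f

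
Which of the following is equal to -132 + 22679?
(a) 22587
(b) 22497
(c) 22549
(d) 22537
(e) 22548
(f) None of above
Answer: f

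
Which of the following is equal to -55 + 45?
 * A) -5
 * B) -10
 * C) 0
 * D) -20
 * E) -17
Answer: B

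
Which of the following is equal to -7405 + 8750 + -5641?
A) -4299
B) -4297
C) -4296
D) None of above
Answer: C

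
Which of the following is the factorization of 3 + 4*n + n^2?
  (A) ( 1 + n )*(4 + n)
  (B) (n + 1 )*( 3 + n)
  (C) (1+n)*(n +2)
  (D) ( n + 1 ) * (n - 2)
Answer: B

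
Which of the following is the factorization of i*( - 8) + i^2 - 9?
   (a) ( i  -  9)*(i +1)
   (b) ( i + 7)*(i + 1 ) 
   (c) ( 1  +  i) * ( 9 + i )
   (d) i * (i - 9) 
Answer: a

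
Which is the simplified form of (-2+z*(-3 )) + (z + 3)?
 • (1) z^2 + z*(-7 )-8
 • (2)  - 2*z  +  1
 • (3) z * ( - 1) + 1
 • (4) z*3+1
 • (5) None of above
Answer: 2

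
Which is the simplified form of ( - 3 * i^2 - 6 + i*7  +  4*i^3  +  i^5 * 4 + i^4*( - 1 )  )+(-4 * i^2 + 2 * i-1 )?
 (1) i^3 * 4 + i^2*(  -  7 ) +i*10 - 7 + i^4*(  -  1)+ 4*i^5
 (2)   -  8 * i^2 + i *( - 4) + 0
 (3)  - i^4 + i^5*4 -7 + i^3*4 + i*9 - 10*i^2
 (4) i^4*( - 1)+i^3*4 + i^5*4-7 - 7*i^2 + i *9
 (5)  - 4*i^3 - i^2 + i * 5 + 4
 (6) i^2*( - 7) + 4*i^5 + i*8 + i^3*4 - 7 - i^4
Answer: 4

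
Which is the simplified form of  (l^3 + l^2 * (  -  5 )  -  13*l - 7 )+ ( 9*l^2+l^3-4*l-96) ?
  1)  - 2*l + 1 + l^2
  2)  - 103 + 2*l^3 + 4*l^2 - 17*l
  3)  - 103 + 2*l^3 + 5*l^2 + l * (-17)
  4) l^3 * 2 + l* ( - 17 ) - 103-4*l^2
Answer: 2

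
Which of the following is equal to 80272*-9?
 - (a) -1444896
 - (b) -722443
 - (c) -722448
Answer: c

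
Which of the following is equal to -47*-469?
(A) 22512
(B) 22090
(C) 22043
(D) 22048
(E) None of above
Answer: C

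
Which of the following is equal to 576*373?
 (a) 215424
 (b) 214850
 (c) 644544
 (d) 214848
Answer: d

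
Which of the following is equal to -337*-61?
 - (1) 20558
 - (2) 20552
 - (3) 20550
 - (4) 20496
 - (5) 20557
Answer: 5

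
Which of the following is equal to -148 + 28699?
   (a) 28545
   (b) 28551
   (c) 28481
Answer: b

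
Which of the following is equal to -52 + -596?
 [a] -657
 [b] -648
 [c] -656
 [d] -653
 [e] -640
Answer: b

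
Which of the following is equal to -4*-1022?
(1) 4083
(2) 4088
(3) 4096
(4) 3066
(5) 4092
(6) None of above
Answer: 2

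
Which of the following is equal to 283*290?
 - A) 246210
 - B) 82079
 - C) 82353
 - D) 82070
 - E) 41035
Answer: D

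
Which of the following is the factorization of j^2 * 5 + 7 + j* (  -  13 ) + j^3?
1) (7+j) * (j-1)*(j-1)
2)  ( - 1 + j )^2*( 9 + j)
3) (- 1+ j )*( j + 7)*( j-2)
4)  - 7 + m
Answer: 1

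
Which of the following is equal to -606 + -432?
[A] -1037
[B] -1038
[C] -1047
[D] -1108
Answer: B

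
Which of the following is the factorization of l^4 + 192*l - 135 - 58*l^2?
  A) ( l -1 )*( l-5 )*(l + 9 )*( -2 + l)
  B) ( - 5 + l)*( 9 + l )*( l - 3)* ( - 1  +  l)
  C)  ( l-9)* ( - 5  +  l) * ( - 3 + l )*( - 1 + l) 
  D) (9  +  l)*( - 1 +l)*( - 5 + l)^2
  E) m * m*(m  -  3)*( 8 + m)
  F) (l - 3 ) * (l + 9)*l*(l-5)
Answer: B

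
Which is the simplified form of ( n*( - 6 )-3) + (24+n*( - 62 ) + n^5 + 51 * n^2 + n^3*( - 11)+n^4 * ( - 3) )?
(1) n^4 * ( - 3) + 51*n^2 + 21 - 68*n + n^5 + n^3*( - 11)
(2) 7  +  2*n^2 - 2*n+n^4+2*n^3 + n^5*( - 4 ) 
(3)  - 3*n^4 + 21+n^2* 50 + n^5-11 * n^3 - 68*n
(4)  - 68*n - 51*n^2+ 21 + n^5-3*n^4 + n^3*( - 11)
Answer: 1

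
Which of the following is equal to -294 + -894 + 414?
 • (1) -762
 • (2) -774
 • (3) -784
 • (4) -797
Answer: 2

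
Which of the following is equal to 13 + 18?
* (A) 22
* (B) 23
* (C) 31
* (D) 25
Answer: C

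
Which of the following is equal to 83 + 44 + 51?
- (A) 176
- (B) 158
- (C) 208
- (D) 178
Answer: D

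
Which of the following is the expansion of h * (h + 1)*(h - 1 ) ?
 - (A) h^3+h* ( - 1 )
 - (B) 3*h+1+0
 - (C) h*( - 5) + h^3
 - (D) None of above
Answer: A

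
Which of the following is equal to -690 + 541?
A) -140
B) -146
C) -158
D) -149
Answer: D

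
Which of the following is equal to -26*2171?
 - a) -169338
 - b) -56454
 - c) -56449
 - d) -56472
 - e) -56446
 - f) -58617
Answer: e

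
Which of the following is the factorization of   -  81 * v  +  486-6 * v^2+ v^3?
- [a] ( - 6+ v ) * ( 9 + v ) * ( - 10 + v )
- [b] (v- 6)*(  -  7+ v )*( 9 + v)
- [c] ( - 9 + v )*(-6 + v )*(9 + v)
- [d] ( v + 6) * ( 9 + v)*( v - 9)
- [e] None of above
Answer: c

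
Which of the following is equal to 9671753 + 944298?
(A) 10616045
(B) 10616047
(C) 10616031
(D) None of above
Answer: D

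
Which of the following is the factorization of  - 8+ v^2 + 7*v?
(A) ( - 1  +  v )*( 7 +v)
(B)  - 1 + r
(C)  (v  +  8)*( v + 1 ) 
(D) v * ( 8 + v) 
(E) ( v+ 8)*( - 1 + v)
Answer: E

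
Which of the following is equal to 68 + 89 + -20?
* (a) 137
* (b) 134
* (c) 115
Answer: a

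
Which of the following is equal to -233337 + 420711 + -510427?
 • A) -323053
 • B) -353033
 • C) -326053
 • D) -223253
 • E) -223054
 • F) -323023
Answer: A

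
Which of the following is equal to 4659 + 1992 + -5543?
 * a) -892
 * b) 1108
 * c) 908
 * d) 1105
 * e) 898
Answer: b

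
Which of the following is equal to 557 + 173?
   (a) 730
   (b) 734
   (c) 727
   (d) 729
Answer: a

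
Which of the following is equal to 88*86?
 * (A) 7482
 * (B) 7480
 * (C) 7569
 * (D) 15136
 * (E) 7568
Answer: E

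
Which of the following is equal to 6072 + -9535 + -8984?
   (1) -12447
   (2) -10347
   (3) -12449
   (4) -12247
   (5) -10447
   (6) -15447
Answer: 1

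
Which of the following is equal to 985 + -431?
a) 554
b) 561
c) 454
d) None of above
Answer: a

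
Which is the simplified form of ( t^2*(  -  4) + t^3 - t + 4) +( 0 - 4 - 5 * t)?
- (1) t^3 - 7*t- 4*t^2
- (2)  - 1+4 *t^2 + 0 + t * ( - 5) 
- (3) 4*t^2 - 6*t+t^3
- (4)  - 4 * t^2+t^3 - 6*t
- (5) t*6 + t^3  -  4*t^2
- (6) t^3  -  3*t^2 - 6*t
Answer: 4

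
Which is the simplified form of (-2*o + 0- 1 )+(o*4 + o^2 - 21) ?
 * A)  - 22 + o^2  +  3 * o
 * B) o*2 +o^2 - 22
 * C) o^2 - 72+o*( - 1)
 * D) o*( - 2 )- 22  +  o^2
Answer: B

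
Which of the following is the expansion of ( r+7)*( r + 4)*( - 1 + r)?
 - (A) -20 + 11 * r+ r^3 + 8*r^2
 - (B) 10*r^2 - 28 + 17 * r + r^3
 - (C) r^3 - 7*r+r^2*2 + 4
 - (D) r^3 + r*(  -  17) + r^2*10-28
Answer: B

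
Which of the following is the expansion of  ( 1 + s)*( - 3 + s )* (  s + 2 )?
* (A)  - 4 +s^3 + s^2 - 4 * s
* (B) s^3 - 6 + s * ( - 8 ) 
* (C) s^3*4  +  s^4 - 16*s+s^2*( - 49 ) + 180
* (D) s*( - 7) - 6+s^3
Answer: D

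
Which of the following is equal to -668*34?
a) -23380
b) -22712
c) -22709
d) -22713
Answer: b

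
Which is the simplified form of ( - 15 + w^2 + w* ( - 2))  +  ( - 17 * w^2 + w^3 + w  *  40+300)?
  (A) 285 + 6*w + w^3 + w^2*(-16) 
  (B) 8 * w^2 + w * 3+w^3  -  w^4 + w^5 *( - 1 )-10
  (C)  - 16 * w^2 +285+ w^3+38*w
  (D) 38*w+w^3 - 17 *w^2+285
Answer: C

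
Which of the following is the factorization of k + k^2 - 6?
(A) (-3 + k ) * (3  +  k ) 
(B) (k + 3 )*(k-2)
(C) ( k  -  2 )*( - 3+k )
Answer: B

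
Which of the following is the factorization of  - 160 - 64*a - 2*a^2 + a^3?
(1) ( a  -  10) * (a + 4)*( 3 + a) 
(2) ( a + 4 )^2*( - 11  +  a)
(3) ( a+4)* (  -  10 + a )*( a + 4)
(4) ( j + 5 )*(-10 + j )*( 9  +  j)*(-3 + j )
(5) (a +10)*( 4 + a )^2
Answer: 3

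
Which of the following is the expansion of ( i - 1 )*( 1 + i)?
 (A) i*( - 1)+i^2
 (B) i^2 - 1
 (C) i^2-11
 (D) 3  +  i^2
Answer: B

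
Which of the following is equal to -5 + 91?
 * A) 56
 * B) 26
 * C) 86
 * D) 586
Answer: C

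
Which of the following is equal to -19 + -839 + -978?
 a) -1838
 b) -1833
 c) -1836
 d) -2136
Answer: c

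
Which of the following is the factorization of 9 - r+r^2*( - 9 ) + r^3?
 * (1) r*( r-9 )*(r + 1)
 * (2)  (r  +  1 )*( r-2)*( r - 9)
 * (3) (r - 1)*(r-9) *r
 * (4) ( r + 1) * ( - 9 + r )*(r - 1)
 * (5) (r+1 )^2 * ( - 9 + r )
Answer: 4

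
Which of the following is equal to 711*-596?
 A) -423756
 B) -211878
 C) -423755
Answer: A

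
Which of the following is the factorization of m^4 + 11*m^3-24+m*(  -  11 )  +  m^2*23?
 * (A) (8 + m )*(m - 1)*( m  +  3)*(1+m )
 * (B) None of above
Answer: A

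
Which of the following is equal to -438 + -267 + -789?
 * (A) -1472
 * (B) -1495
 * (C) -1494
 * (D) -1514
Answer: C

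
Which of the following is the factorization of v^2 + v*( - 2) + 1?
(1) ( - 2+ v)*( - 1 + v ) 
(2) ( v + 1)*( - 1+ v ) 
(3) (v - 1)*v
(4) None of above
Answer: 4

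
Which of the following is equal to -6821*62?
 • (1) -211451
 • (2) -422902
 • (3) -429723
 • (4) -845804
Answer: 2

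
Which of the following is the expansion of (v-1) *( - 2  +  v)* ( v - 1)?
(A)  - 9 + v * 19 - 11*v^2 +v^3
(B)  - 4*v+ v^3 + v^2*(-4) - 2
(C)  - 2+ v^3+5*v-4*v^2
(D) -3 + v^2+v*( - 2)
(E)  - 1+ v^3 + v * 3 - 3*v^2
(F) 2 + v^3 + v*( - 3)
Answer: C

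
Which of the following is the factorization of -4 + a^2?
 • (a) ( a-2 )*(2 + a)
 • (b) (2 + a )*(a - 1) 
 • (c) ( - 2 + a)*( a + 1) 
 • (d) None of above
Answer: a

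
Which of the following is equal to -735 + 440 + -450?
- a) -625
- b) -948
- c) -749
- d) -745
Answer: d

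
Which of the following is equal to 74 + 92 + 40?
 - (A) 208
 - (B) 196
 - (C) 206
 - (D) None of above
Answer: C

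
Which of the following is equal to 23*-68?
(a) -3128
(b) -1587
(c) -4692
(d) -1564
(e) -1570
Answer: d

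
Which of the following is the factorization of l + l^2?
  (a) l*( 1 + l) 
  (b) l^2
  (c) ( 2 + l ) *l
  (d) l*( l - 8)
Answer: a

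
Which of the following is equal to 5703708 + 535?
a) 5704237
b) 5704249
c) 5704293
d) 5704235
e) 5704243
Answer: e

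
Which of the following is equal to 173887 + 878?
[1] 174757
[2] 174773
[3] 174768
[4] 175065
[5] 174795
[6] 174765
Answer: 6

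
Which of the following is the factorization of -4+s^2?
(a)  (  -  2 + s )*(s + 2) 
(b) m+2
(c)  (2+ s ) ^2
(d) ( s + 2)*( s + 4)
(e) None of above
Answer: a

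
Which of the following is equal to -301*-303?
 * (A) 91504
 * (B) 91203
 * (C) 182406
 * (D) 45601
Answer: B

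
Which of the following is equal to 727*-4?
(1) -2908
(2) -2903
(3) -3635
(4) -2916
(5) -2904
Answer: 1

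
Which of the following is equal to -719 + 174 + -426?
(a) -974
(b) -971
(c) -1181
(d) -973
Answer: b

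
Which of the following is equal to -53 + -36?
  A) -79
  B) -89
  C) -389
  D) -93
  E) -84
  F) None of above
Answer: B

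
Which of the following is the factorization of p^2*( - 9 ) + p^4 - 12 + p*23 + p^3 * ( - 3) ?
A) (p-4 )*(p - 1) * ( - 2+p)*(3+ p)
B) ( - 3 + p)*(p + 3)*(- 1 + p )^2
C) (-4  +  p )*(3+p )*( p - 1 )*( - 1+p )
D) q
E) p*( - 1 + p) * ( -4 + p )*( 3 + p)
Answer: C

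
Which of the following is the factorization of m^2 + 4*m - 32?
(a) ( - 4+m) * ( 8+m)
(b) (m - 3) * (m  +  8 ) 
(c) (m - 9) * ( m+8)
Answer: a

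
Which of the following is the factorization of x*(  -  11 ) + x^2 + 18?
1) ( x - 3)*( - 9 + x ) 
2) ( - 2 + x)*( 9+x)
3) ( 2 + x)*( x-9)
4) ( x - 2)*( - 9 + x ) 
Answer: 4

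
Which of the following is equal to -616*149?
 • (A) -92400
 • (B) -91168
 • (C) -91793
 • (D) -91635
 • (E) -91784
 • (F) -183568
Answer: E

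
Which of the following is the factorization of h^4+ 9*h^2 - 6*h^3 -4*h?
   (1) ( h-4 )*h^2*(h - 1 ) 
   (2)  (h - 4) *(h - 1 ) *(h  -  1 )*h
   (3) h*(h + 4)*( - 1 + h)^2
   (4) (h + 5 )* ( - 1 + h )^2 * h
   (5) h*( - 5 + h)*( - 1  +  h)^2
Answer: 2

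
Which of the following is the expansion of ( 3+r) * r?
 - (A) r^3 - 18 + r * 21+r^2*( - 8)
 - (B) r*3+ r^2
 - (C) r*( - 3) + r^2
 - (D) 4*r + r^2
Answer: B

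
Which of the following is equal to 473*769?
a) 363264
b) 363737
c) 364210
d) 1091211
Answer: b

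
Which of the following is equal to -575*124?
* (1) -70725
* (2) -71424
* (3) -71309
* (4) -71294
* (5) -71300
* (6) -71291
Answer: 5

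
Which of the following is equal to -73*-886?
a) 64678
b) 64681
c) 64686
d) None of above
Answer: a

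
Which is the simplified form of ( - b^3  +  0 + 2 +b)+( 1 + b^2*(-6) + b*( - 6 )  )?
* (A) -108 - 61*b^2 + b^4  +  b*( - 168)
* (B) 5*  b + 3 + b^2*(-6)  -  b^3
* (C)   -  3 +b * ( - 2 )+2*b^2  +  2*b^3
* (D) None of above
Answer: D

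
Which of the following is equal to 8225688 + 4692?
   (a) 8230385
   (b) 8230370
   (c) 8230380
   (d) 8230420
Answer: c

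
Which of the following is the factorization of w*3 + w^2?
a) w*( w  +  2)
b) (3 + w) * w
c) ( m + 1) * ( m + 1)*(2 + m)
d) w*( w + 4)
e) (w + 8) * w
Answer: b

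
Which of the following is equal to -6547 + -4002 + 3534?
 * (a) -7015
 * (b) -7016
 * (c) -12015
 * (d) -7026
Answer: a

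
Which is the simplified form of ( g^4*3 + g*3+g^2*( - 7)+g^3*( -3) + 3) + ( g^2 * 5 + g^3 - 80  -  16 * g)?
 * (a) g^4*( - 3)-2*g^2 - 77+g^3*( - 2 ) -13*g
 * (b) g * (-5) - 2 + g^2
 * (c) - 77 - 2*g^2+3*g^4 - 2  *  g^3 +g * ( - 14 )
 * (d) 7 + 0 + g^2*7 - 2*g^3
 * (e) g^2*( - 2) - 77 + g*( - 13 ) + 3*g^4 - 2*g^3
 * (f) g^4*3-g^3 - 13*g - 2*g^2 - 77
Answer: e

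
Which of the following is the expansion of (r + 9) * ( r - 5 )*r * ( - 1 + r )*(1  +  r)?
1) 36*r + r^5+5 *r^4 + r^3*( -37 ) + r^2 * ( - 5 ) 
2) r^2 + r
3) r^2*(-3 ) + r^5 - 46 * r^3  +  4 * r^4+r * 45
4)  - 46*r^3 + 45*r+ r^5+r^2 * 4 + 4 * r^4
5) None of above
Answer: 5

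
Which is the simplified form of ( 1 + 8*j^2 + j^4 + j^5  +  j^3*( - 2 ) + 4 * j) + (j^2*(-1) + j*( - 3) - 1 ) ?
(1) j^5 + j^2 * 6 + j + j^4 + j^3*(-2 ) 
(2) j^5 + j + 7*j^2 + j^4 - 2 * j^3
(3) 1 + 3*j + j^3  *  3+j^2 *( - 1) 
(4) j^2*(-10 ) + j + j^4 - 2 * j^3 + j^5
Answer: 2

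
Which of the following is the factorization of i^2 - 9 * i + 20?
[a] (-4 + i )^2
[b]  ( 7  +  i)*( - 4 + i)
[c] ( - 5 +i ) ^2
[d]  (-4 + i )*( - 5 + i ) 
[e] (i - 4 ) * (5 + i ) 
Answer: d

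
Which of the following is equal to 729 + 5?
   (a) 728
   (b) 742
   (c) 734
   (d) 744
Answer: c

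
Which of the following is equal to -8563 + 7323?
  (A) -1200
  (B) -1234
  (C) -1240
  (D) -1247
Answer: C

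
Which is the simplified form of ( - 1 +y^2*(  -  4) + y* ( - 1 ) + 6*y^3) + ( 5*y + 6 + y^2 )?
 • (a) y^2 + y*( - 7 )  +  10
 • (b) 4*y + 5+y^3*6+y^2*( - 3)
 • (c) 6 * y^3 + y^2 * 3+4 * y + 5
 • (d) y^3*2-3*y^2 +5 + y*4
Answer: b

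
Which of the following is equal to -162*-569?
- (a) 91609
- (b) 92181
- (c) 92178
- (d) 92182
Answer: c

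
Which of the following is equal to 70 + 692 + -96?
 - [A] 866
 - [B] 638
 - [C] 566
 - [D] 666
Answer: D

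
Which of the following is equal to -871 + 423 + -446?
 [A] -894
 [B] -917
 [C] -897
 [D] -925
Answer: A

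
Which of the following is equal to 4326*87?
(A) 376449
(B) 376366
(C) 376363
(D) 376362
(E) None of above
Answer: D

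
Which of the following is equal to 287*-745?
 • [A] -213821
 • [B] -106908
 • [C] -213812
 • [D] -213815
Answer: D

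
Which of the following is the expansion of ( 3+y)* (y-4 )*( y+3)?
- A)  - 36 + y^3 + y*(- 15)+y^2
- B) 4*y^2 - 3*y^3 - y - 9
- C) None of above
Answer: C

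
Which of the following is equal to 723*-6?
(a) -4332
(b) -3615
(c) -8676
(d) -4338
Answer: d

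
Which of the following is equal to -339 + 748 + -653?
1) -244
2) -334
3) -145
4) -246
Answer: 1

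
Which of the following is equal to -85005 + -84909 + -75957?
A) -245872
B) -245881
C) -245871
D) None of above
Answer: C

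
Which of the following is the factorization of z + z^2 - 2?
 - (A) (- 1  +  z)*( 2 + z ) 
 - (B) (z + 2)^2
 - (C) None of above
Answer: A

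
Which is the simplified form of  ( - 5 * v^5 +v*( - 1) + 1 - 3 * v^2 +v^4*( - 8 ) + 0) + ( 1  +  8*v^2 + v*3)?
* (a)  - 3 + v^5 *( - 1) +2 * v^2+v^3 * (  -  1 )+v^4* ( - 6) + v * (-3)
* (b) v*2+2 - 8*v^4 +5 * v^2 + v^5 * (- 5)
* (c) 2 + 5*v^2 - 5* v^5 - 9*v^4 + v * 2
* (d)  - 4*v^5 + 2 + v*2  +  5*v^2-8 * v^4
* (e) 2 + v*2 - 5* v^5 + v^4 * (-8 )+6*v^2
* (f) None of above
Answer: b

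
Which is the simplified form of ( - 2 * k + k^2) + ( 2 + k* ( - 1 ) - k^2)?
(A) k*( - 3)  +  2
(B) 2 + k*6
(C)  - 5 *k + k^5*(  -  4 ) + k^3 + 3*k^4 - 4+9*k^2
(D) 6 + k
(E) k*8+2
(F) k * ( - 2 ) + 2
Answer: A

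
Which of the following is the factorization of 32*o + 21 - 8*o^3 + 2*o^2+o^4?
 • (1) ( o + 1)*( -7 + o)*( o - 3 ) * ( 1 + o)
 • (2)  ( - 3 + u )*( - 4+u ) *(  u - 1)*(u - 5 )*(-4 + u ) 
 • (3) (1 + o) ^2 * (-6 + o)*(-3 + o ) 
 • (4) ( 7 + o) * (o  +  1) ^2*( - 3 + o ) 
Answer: 1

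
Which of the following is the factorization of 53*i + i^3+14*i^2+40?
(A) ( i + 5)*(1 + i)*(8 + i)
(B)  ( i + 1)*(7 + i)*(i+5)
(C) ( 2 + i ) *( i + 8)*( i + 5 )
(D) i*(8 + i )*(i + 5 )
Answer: A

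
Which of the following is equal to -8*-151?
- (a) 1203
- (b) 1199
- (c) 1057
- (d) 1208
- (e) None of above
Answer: d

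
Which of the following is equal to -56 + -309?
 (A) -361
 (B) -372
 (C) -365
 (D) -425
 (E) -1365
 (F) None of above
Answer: C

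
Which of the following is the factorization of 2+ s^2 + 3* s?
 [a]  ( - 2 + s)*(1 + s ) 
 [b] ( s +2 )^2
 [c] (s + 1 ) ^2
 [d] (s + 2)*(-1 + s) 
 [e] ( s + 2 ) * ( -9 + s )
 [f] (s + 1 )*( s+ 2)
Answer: f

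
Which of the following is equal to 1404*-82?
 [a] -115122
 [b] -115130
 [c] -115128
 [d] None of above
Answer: c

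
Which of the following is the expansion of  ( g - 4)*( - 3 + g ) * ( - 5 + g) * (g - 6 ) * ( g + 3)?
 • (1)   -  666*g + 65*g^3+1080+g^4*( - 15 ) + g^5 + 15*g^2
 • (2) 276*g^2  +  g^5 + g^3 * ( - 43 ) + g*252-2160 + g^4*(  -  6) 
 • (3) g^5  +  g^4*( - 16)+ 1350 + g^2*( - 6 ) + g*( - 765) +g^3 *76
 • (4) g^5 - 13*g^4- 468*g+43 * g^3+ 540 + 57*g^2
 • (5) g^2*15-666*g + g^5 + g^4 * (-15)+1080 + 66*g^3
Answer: 1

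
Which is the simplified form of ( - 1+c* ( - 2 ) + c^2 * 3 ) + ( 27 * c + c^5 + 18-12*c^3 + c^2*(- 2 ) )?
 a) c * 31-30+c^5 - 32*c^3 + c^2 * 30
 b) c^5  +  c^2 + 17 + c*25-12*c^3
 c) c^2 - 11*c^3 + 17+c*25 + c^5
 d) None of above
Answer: b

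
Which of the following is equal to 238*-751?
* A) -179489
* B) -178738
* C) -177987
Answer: B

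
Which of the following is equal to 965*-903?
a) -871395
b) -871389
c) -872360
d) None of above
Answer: a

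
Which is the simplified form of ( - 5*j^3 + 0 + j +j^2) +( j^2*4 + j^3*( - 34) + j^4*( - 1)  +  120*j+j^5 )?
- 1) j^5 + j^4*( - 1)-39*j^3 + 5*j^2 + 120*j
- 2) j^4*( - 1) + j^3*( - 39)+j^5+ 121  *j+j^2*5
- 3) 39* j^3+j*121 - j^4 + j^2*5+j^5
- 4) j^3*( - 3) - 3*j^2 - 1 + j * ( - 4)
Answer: 2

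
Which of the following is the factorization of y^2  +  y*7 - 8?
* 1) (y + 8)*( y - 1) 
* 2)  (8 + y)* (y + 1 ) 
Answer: 1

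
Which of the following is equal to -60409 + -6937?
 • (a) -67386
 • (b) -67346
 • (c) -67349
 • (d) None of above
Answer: b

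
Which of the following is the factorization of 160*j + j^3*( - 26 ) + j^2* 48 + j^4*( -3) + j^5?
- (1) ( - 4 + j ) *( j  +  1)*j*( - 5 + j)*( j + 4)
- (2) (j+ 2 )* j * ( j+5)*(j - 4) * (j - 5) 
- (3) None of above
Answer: 3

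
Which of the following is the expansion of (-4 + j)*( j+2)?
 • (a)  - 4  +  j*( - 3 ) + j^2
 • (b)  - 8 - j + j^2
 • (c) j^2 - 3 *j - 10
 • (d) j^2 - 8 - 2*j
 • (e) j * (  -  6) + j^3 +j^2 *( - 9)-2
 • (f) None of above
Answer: d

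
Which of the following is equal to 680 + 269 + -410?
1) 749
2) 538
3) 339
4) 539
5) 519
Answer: 4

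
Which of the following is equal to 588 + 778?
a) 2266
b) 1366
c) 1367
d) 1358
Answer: b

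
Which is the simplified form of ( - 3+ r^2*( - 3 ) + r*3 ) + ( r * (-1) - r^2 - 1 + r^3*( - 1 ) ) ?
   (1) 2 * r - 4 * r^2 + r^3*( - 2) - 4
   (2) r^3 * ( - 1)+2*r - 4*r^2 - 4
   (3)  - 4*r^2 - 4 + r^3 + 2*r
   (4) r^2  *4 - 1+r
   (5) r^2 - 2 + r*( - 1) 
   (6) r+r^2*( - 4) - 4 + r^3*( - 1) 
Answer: 2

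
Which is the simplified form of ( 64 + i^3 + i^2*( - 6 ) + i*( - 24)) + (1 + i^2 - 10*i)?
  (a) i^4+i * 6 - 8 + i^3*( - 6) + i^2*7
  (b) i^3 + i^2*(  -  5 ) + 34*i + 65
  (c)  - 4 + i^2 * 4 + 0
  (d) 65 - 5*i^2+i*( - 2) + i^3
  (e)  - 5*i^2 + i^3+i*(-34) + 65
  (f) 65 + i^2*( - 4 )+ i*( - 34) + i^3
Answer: e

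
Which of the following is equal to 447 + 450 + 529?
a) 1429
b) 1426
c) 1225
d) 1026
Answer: b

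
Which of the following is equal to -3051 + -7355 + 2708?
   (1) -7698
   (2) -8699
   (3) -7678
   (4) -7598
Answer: 1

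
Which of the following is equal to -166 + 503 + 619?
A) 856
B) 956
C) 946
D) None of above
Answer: B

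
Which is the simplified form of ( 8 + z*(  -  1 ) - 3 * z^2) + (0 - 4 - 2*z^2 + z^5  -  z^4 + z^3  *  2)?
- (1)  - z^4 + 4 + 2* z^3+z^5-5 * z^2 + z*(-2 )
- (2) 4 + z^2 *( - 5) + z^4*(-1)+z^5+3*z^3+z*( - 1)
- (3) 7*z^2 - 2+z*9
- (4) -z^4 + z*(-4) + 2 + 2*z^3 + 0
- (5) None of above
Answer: 5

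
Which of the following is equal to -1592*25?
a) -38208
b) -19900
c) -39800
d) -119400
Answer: c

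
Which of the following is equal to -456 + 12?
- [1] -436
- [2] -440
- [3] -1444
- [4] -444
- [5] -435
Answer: 4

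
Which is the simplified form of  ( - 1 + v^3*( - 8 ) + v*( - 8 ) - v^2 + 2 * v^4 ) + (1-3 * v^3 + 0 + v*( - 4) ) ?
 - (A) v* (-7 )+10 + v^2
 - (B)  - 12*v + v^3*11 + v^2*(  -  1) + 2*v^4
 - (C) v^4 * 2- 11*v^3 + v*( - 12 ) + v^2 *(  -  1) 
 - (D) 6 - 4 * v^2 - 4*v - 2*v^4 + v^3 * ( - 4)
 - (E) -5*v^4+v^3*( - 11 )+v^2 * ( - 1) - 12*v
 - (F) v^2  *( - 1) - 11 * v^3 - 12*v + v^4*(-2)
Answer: C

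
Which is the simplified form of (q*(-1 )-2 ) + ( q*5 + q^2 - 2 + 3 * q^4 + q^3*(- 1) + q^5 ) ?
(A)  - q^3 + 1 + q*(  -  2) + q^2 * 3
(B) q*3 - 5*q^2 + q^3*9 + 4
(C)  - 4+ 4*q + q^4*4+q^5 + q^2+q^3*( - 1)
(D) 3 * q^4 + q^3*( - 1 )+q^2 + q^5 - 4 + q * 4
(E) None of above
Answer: D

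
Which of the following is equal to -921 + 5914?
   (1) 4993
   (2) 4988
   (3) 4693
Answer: 1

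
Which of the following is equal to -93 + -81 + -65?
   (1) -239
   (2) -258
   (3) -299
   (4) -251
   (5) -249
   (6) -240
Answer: 1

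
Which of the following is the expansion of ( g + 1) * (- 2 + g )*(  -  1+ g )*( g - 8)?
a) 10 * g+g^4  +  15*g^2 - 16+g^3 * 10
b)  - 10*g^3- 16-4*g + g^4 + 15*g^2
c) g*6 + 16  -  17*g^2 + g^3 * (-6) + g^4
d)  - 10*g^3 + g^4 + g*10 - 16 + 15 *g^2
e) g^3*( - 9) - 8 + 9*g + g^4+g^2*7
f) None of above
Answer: d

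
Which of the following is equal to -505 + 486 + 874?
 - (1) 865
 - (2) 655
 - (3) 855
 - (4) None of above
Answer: 3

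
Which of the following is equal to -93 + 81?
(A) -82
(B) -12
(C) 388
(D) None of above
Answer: B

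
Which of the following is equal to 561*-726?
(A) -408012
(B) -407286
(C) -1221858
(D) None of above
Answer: B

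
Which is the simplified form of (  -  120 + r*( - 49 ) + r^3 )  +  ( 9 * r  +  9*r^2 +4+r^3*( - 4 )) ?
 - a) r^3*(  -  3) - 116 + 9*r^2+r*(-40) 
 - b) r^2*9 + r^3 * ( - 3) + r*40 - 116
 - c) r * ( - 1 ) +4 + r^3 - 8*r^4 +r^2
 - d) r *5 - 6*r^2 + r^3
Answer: a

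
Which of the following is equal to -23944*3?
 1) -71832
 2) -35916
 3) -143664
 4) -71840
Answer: 1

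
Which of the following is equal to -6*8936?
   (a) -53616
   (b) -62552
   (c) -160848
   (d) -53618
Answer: a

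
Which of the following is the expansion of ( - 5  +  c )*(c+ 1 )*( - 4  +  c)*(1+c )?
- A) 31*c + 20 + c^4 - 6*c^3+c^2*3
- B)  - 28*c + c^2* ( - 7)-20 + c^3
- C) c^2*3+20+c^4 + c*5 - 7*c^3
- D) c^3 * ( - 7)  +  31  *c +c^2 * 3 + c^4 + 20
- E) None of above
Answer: D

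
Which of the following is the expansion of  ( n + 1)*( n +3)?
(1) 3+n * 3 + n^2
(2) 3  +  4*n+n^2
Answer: 2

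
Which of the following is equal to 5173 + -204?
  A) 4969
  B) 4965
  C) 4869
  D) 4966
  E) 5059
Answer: A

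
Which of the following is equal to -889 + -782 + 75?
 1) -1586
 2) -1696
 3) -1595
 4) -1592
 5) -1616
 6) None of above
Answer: 6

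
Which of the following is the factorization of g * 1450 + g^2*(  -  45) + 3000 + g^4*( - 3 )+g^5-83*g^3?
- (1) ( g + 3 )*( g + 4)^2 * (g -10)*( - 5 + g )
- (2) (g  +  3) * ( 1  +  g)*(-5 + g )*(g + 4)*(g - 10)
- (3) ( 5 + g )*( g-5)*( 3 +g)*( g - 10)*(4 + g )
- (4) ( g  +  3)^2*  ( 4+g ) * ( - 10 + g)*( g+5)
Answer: 3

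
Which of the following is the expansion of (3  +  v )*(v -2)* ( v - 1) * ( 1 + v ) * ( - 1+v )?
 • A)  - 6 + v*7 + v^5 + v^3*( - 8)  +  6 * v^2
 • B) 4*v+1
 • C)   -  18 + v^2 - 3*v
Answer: A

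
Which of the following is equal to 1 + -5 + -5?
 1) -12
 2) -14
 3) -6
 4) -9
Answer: 4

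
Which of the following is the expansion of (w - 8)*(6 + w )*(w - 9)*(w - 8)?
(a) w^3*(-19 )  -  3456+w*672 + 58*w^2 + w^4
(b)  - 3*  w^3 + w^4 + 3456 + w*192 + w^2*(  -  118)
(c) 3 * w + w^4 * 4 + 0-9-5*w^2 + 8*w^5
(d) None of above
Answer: a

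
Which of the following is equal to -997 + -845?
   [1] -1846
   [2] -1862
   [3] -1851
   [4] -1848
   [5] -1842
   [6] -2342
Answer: 5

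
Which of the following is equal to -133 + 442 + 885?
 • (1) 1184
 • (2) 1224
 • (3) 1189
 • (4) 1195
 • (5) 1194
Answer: 5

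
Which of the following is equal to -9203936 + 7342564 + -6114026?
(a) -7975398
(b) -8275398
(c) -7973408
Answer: a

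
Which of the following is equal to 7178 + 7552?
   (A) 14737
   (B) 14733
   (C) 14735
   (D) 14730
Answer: D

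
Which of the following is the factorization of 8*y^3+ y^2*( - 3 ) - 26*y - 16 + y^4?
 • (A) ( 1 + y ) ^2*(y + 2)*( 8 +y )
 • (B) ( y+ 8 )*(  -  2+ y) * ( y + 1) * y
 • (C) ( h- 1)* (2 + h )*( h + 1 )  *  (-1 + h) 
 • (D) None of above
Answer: D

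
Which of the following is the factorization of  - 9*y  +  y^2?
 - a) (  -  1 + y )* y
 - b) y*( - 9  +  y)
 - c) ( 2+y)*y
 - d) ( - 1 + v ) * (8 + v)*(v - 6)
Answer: b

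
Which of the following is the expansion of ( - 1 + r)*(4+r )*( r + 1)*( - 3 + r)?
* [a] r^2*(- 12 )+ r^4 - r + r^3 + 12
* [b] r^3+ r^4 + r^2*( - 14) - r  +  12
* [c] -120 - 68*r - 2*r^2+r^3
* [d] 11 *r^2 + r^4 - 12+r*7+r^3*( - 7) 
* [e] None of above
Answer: e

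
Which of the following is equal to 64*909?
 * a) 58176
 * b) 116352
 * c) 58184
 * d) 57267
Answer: a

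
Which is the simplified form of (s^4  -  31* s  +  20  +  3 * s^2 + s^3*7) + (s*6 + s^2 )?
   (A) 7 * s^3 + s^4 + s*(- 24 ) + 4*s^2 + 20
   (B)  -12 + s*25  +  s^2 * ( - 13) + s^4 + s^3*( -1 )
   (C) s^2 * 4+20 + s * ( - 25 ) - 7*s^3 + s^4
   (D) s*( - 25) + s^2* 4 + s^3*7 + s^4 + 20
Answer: D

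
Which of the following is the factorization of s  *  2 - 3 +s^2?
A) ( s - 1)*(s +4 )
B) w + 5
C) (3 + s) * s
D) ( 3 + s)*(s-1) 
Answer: D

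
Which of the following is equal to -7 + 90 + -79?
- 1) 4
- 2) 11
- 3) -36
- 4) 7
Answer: 1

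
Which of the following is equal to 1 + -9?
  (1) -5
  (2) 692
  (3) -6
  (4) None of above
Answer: 4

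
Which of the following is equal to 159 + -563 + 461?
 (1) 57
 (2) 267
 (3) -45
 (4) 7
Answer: 1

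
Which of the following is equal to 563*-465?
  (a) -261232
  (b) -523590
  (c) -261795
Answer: c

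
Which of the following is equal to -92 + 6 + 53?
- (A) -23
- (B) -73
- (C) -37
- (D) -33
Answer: D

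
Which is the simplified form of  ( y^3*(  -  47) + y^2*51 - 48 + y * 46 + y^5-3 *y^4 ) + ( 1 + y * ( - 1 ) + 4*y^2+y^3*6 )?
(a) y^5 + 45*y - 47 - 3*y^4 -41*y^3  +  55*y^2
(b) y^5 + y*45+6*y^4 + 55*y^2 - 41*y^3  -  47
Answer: a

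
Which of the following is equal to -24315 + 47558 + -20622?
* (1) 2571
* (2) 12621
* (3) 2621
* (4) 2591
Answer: 3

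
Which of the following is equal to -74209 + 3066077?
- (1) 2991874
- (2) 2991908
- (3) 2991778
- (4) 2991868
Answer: 4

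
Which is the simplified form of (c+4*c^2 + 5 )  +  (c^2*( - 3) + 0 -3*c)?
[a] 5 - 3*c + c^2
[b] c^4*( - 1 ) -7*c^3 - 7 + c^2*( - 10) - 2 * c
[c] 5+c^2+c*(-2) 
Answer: c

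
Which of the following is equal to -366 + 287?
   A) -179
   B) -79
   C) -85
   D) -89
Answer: B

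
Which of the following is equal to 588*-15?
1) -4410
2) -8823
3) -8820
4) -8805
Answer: 3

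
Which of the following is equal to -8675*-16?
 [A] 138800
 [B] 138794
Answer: A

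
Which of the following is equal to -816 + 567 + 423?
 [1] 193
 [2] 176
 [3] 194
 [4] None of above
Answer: 4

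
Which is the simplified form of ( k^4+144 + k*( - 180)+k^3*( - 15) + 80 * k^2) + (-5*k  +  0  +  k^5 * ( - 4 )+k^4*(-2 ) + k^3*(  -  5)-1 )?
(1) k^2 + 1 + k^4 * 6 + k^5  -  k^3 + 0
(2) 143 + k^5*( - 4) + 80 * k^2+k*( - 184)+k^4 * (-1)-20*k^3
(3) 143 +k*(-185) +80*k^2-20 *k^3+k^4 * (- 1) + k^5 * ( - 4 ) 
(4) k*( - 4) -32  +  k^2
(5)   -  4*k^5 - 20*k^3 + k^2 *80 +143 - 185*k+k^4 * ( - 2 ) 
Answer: 3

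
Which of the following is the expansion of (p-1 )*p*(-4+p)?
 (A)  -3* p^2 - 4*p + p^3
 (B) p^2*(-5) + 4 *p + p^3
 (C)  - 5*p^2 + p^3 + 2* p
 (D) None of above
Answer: B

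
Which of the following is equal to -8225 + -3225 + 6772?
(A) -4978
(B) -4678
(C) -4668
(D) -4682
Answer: B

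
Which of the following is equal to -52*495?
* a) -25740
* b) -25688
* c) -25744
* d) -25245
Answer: a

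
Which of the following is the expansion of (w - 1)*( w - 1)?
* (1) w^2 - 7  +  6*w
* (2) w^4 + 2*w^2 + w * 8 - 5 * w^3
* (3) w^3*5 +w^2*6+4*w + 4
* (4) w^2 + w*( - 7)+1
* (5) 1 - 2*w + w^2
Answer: 5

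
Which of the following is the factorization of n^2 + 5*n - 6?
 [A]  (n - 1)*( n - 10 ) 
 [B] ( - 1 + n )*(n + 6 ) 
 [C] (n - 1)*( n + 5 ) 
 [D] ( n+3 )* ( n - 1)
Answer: B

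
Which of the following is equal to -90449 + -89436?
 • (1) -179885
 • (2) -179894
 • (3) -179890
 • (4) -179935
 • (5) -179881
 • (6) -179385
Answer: 1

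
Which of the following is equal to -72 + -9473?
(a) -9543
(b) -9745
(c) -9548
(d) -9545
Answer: d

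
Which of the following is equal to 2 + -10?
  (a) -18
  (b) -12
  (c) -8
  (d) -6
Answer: c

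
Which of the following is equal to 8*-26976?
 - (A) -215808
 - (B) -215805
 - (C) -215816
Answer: A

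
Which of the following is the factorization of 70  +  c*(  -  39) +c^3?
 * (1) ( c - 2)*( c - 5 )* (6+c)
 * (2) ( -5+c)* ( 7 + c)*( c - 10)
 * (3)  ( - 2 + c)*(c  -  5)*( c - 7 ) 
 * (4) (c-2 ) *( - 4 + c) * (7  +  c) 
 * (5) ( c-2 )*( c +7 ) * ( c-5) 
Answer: 5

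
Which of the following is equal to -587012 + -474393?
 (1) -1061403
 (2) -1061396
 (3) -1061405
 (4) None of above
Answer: 3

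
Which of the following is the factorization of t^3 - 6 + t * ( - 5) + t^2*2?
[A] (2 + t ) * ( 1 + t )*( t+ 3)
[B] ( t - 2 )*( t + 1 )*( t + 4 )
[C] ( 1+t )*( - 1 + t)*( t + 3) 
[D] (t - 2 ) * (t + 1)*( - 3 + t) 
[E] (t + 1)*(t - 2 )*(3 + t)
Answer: E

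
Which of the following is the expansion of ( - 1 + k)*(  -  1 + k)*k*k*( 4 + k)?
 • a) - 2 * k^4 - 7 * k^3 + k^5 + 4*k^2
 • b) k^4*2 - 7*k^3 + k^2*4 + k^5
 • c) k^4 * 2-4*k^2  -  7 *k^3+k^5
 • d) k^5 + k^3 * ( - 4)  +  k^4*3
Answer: b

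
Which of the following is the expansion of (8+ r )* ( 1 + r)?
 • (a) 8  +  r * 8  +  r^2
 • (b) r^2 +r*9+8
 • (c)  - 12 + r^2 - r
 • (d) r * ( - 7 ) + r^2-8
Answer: b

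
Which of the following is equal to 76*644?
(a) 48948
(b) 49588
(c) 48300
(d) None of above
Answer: d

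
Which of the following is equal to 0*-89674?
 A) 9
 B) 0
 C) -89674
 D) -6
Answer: B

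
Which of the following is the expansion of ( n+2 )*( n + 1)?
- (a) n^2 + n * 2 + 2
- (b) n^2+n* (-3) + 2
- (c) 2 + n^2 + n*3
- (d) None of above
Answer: c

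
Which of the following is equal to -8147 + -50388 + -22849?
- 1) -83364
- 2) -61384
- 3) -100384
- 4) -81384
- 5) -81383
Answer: 4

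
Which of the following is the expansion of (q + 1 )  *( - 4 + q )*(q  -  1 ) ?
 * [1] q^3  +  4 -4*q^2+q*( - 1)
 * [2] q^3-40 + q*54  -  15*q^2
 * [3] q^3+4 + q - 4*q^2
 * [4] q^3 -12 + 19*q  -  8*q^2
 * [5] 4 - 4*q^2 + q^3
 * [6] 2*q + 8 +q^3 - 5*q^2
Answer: 1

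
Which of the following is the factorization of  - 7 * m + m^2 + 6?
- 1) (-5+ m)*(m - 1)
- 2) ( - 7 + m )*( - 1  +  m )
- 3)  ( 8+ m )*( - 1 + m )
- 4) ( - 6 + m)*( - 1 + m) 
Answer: 4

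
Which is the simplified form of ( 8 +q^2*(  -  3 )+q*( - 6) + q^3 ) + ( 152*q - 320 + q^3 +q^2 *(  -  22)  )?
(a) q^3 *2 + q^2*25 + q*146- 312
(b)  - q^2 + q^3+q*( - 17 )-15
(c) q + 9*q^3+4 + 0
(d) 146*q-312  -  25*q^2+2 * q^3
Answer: d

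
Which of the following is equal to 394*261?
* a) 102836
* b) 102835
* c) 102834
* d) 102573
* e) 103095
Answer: c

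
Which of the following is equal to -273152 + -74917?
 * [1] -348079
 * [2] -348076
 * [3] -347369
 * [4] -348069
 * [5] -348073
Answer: 4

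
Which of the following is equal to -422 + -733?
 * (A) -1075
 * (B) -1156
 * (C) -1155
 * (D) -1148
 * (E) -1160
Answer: C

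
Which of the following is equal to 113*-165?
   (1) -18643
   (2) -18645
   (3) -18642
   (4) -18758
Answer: 2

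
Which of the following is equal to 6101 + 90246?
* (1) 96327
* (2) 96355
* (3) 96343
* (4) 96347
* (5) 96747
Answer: 4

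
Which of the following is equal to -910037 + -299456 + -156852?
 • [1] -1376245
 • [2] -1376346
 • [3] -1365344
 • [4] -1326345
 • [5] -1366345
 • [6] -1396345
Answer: 5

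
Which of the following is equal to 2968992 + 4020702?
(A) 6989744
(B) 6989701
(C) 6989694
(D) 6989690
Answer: C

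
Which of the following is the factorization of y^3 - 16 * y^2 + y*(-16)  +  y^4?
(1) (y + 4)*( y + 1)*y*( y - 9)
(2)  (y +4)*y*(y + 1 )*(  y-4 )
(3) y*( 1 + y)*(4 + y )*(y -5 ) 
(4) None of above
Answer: 2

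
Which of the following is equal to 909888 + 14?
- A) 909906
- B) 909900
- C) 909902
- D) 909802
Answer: C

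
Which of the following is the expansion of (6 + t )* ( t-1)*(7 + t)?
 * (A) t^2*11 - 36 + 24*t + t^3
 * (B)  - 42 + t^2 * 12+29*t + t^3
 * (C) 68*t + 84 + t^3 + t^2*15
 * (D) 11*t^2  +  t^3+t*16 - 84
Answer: B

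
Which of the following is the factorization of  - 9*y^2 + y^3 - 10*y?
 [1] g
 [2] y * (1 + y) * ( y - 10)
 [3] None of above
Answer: 2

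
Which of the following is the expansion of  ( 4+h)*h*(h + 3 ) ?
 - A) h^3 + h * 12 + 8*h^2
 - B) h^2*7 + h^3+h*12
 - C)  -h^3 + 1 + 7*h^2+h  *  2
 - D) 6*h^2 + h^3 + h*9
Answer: B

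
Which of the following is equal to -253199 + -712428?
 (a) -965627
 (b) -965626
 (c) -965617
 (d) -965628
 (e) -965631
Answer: a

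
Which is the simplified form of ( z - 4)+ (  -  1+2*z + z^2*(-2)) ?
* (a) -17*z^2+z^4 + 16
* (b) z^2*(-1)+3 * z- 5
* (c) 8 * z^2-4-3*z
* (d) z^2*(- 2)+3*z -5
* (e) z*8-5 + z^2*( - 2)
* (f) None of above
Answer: d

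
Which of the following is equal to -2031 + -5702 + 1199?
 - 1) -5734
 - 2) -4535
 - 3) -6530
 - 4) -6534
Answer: 4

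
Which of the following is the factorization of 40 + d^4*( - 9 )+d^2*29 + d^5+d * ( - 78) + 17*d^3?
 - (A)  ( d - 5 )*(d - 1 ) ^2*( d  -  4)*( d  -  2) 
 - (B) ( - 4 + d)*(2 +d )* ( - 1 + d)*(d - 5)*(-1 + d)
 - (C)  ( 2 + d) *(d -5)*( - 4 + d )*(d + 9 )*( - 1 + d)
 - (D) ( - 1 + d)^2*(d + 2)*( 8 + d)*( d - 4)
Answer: B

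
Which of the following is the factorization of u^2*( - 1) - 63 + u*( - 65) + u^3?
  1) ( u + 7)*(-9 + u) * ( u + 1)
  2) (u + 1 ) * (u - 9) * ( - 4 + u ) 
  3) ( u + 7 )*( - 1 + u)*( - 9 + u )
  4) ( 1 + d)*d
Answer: 1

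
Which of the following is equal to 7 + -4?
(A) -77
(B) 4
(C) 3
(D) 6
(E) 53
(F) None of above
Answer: C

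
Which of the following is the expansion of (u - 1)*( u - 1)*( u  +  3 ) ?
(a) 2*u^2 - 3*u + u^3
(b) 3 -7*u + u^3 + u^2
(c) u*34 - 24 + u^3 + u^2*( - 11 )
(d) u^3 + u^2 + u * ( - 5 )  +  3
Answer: d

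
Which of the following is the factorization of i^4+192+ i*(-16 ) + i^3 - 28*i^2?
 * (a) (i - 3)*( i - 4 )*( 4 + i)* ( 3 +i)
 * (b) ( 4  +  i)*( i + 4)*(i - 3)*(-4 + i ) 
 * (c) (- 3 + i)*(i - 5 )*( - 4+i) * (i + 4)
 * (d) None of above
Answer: b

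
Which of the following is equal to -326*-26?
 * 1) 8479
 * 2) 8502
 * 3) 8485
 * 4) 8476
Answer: 4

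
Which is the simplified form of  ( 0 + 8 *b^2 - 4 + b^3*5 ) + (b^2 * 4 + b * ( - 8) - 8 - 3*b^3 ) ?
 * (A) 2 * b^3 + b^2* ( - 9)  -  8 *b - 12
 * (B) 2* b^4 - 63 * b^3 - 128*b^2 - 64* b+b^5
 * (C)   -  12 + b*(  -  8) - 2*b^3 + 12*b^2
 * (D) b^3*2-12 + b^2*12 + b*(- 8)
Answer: D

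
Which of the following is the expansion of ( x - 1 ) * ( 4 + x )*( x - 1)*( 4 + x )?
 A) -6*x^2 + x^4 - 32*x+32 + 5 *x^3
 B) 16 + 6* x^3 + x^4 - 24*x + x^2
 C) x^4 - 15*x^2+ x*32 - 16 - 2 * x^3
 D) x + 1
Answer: B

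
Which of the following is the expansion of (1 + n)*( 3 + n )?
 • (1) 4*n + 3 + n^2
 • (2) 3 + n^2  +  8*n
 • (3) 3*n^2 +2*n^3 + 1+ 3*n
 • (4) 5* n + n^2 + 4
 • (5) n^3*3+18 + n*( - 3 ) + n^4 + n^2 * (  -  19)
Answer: 1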